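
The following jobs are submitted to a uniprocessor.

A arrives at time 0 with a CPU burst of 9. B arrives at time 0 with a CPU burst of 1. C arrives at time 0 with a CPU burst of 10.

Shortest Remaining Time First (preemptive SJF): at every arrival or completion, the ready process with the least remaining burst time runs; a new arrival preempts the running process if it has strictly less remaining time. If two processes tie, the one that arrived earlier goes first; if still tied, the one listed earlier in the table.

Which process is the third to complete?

Schedule: | B 0-1 | A 1-10 | C 10-20 |
Completion: A=10  B=1  C=20
Finish order: B → A → C

C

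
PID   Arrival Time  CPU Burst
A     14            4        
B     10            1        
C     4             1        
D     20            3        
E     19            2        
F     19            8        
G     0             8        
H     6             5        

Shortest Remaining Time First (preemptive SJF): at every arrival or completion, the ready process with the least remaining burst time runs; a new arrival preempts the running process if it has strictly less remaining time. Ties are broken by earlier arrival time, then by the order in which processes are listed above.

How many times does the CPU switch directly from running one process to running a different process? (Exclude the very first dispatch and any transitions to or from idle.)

Gantt: | G 0-4 | C 4-5 | G 5-9 | H 9-10 | B 10-11 | H 11-15 | A 15-19 | E 19-21 | D 21-24 | F 24-32 |
Completion: A=19  B=11  C=5  D=24  E=21  F=32  G=9  H=15
Turnaround (C−A): A=5  B=1  C=1  D=4  E=2  F=13  G=9  H=9

9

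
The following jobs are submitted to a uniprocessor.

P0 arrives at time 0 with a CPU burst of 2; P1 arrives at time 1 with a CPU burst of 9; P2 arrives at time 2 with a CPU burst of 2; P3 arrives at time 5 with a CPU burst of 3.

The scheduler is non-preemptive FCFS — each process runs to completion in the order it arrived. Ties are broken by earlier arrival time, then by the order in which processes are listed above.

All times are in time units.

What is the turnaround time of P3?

11

Gantt: | P0 0-2 | P1 2-11 | P2 11-13 | P3 13-16 |
Completion: P0=2  P1=11  P2=13  P3=16
Turnaround(P3) = completion − arrival = 16 − 5 = 11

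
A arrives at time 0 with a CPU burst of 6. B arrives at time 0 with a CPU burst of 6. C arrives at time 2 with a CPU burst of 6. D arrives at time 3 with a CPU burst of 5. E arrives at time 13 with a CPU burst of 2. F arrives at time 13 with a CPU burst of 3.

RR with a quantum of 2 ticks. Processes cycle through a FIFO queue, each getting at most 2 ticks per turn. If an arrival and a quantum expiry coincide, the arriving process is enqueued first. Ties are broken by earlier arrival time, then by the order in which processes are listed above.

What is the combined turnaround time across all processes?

108

Timeline: | A 0-2 | B 2-4 | C 4-6 | A 6-8 | D 8-10 | B 10-12 | C 12-14 | A 14-16 | D 16-18 | B 18-20 | E 20-22 | F 22-24 | C 24-26 | D 26-27 | F 27-28 |
Completion: A=16  B=20  C=26  D=27  E=22  F=28
Turnaround = completion − arrival: A=16, B=20, C=24, D=24, E=9, F=15
Total turnaround = 16 + 20 + 24 + 24 + 9 + 15 = 108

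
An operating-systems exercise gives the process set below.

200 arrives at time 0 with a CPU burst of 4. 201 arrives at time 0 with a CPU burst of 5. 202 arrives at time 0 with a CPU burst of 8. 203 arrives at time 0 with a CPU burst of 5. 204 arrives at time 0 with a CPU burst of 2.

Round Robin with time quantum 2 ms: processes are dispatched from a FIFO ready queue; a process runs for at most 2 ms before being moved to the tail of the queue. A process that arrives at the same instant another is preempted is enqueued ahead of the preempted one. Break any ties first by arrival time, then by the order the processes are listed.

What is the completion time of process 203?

Timeline: | 200 0-2 | 201 2-4 | 202 4-6 | 203 6-8 | 204 8-10 | 200 10-12 | 201 12-14 | 202 14-16 | 203 16-18 | 201 18-19 | 202 19-21 | 203 21-22 | 202 22-24 |
Completion: 200=12  201=19  202=24  203=22  204=10
Turnaround (C−A): 200=12  201=19  202=24  203=22  204=10

22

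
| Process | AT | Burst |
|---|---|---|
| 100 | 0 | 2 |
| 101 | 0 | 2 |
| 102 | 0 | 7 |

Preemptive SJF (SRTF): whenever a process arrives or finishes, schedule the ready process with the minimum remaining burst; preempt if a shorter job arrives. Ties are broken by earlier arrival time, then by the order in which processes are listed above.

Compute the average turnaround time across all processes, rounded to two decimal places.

Gantt: | 100 0-2 | 101 2-4 | 102 4-11 |
Completion: 100=2  101=4  102=11
Turnaround (C−A): 100=2  101=4  102=11
Turnaround times: 100=2, 101=4, 102=11
Average turnaround = (2+4+11) / 3 = 17/3 = 5.67

5.67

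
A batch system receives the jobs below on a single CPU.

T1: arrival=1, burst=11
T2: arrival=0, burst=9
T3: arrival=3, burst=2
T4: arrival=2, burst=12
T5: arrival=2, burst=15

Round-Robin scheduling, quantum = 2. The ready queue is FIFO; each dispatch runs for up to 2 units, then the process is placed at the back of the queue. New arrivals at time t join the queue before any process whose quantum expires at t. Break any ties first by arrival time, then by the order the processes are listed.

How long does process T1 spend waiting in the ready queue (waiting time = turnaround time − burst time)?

30

Gantt: | T2 0-2 | T1 2-4 | T4 4-6 | T5 6-8 | T2 8-10 | T3 10-12 | T1 12-14 | T4 14-16 | T5 16-18 | T2 18-20 | T1 20-22 | T4 22-24 | T5 24-26 | T2 26-28 | T1 28-30 | T4 30-32 | T5 32-34 | T2 34-35 | T1 35-37 | T4 37-39 | T5 39-41 | T1 41-42 | T4 42-44 | T5 44-49 |
Completion: T1=42  T2=35  T3=12  T4=44  T5=49
Turnaround (C−A): T1=41  T2=35  T3=9  T4=42  T5=47
Waiting(T1) = turnaround − burst = 41 − 11 = 30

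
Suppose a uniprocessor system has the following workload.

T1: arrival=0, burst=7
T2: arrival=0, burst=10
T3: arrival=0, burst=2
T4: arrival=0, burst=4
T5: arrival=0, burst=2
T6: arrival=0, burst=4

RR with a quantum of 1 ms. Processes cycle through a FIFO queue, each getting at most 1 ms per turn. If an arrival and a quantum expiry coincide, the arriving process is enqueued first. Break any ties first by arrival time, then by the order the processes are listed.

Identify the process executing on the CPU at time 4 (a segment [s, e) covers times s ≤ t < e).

T5

Gantt: | T1 0-1 | T2 1-2 | T3 2-3 | T4 3-4 | T5 4-5 | T6 5-6 | T1 6-7 | T2 7-8 | T3 8-9 | T4 9-10 | T5 10-11 | T6 11-12 | T1 12-13 | T2 13-14 | T4 14-15 | T6 15-16 | T1 16-17 | T2 17-18 | T4 18-19 | T6 19-20 | T1 20-21 | T2 21-22 | T1 22-23 | T2 23-24 | T1 24-25 | T2 25-29 |
Completion: T1=25  T2=29  T3=9  T4=19  T5=11  T6=20
Turnaround (C−A): T1=25  T2=29  T3=9  T4=19  T5=11  T6=20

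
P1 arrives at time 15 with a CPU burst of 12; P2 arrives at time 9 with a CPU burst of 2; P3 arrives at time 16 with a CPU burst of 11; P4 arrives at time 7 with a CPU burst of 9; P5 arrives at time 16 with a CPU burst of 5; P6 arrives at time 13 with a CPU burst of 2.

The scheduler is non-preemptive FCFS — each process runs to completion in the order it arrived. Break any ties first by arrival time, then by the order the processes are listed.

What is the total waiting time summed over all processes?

60

Schedule: | idle 0-7 | P4 7-16 | P2 16-18 | P6 18-20 | P1 20-32 | P3 32-43 | P5 43-48 |
Completion: P1=32  P2=18  P3=43  P4=16  P5=48  P6=20
Turnaround (C−A): P1=17  P2=9  P3=27  P4=9  P5=32  P6=7
Waiting = turnaround − burst: P1=5, P2=7, P3=16, P4=0, P5=27, P6=5
Total waiting = 5 + 7 + 16 + 0 + 27 + 5 = 60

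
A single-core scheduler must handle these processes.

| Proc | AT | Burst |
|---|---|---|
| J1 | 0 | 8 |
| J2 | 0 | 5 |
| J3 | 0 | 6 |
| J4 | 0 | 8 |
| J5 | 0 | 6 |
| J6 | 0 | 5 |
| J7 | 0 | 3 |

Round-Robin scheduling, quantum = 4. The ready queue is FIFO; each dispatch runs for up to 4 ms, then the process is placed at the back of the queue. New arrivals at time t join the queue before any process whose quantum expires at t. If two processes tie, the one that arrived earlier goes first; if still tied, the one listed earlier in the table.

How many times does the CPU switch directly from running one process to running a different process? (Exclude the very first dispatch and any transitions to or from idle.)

Gantt: | J1 0-4 | J2 4-8 | J3 8-12 | J4 12-16 | J5 16-20 | J6 20-24 | J7 24-27 | J1 27-31 | J2 31-32 | J3 32-34 | J4 34-38 | J5 38-40 | J6 40-41 |
Completion: J1=31  J2=32  J3=34  J4=38  J5=40  J6=41  J7=27
Turnaround (C−A): J1=31  J2=32  J3=34  J4=38  J5=40  J6=41  J7=27

12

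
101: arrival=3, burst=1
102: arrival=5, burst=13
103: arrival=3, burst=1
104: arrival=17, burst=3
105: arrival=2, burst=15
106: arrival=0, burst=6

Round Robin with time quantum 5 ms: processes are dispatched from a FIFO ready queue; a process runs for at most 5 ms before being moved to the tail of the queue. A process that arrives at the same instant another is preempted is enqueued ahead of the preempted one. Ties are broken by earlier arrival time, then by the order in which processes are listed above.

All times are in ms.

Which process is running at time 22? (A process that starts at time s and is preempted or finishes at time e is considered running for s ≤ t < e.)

105

Timeline: | 106 0-5 | 105 5-10 | 101 10-11 | 103 11-12 | 102 12-17 | 106 17-18 | 105 18-23 | 104 23-26 | 102 26-31 | 105 31-36 | 102 36-39 |
Completion: 101=11  102=39  103=12  104=26  105=36  106=18
Turnaround (C−A): 101=8  102=34  103=9  104=9  105=34  106=18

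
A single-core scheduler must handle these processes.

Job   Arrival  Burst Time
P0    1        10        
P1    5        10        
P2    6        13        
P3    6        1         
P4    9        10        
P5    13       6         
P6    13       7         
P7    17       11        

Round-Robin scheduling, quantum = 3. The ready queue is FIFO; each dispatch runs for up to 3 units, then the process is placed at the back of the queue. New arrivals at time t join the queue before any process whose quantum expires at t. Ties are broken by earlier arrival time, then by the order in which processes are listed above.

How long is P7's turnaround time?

52

Schedule: | idle 0-1 | P0 1-7 | P1 7-10 | P2 10-13 | P3 13-14 | P0 14-17 | P4 17-20 | P1 20-23 | P5 23-26 | P6 26-29 | P2 29-32 | P7 32-35 | P0 35-36 | P4 36-39 | P1 39-42 | P5 42-45 | P6 45-48 | P2 48-51 | P7 51-54 | P4 54-57 | P1 57-58 | P6 58-59 | P2 59-62 | P7 62-65 | P4 65-66 | P2 66-67 | P7 67-69 |
Completion: P0=36  P1=58  P2=67  P3=14  P4=66  P5=45  P6=59  P7=69
Turnaround(P7) = completion − arrival = 69 − 17 = 52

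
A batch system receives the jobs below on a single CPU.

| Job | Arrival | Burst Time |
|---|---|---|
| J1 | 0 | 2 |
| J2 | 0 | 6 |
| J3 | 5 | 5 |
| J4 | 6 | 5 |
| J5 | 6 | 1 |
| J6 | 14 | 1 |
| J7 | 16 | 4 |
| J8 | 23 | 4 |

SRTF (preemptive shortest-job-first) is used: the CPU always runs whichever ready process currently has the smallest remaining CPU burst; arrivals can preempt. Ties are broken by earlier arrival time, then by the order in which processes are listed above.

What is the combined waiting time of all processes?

Timeline: | J1 0-2 | J2 2-6 | J5 6-7 | J2 7-9 | J3 9-14 | J6 14-15 | J4 15-20 | J7 20-24 | J8 24-28 |
Completion: J1=2  J2=9  J3=14  J4=20  J5=7  J6=15  J7=24  J8=28
Waiting = turnaround − burst: J1=0, J2=3, J3=4, J4=9, J5=0, J6=0, J7=4, J8=1
Total waiting = 0 + 3 + 4 + 9 + 0 + 0 + 4 + 1 = 21

21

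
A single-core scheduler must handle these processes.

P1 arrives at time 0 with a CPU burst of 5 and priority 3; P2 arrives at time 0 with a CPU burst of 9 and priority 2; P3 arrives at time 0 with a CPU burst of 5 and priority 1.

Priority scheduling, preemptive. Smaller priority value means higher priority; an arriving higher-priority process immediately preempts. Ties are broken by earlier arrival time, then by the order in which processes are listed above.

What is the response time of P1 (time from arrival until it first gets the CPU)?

14

Timeline: | P3 0-5 | P2 5-14 | P1 14-19 |
Completion: P1=19  P2=14  P3=5
Response(P1) = first start − arrival = 14 − 0 = 14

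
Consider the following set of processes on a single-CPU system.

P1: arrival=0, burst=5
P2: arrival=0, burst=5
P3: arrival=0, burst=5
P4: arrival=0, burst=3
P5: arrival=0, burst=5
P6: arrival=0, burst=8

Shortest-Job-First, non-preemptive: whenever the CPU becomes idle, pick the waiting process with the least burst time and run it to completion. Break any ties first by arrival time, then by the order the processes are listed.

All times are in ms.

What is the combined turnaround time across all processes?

96

Gantt: | P4 0-3 | P1 3-8 | P2 8-13 | P3 13-18 | P5 18-23 | P6 23-31 |
Completion: P1=8  P2=13  P3=18  P4=3  P5=23  P6=31
Turnaround (C−A): P1=8  P2=13  P3=18  P4=3  P5=23  P6=31
Turnaround = completion − arrival: P1=8, P2=13, P3=18, P4=3, P5=23, P6=31
Total turnaround = 8 + 13 + 18 + 3 + 23 + 31 = 96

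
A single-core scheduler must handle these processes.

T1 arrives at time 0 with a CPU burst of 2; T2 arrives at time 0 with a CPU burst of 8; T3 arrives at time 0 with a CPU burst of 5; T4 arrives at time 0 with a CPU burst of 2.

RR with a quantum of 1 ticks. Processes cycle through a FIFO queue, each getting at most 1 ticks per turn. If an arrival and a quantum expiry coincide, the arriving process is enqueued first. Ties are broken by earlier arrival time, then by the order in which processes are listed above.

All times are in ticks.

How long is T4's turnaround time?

8

Timeline: | T1 0-1 | T2 1-2 | T3 2-3 | T4 3-4 | T1 4-5 | T2 5-6 | T3 6-7 | T4 7-8 | T2 8-9 | T3 9-10 | T2 10-11 | T3 11-12 | T2 12-13 | T3 13-14 | T2 14-17 |
Completion: T1=5  T2=17  T3=14  T4=8
Turnaround(T4) = completion − arrival = 8 − 0 = 8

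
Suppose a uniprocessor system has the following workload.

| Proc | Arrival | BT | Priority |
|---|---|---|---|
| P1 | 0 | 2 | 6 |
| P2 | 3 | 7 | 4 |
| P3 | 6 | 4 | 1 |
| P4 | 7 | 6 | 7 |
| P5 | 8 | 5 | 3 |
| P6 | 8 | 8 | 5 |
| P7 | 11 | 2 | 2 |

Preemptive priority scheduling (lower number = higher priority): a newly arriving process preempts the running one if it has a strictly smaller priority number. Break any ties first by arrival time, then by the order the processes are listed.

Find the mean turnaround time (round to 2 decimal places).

Schedule: | P1 0-2 | idle 2-3 | P2 3-6 | P3 6-10 | P5 10-11 | P7 11-13 | P5 13-17 | P2 17-21 | P6 21-29 | P4 29-35 |
Completion: P1=2  P2=21  P3=10  P4=35  P5=17  P6=29  P7=13
Turnaround times: P1=2, P2=18, P3=4, P4=28, P5=9, P6=21, P7=2
Average turnaround = (2+18+4+28+9+21+2) / 7 = 84/7 = 12.00

12.00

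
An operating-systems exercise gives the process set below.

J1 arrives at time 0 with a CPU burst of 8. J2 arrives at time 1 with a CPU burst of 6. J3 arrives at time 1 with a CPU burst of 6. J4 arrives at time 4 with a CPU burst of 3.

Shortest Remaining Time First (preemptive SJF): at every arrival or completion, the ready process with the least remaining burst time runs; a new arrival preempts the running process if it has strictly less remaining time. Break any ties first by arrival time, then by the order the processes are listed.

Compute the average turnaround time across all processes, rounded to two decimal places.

12.50

Timeline: | J1 0-1 | J2 1-7 | J4 7-10 | J3 10-16 | J1 16-23 |
Completion: J1=23  J2=7  J3=16  J4=10
Turnaround (C−A): J1=23  J2=6  J3=15  J4=6
Turnaround times: J1=23, J2=6, J3=15, J4=6
Average turnaround = (23+6+15+6) / 4 = 50/4 = 12.50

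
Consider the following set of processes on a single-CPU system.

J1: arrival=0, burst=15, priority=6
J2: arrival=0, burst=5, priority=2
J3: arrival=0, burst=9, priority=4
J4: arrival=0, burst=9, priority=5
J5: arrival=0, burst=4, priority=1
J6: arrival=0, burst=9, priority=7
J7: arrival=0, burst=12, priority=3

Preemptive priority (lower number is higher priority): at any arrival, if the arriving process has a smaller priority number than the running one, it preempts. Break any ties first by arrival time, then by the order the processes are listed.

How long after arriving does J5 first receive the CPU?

0

Gantt: | J5 0-4 | J2 4-9 | J7 9-21 | J3 21-30 | J4 30-39 | J1 39-54 | J6 54-63 |
Completion: J1=54  J2=9  J3=30  J4=39  J5=4  J6=63  J7=21
Response(J5) = first start − arrival = 0 − 0 = 0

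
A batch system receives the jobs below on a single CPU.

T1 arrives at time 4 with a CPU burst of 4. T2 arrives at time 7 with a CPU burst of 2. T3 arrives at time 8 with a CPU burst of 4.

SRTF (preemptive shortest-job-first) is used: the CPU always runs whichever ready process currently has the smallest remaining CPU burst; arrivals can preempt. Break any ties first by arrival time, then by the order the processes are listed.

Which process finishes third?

T3

Timeline: | idle 0-4 | T1 4-8 | T2 8-10 | T3 10-14 |
Completion: T1=8  T2=10  T3=14
Turnaround (C−A): T1=4  T2=3  T3=6
Finish order: T1 → T2 → T3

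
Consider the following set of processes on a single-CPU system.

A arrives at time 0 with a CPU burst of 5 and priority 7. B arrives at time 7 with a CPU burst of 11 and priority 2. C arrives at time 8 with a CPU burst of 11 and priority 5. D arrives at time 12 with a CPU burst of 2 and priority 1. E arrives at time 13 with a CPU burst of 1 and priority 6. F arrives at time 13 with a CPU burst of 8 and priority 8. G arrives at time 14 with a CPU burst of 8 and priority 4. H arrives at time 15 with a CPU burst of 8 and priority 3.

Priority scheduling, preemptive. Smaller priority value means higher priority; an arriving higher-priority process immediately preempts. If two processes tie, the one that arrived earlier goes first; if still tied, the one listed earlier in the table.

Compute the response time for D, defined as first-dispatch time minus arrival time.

0

Gantt: | A 0-5 | idle 5-7 | B 7-12 | D 12-14 | B 14-20 | H 20-28 | G 28-36 | C 36-47 | E 47-48 | F 48-56 |
Completion: A=5  B=20  C=47  D=14  E=48  F=56  G=36  H=28
Response(D) = first start − arrival = 12 − 12 = 0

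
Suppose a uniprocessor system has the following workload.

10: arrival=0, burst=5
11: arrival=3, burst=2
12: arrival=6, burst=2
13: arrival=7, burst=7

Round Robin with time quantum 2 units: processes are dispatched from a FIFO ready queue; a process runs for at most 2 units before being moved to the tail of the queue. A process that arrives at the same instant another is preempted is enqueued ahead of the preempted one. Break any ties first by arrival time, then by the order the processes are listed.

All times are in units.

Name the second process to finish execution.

10

Timeline: | 10 0-4 | 11 4-6 | 10 6-7 | 12 7-9 | 13 9-16 |
Completion: 10=7  11=6  12=9  13=16
Finish order: 11 → 10 → 12 → 13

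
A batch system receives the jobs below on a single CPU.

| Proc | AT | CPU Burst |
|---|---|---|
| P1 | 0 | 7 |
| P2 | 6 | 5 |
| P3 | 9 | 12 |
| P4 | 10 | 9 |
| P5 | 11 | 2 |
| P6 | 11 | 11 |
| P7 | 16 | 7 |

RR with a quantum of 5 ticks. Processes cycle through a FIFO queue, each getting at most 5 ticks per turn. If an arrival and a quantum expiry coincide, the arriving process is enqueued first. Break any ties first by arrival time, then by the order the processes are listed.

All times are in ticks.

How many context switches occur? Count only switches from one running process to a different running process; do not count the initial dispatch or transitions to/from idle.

Timeline: | P1 0-7 | P2 7-12 | P3 12-17 | P4 17-22 | P5 22-24 | P6 24-29 | P7 29-34 | P3 34-39 | P4 39-43 | P6 43-48 | P7 48-50 | P3 50-52 | P6 52-53 |
Completion: P1=7  P2=12  P3=52  P4=43  P5=24  P6=53  P7=50
Turnaround (C−A): P1=7  P2=6  P3=43  P4=33  P5=13  P6=42  P7=34

12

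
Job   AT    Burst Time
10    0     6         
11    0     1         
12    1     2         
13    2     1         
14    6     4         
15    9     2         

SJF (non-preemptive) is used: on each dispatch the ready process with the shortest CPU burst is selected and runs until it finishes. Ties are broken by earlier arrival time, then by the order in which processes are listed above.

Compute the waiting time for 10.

4

Schedule: | 11 0-1 | 12 1-3 | 13 3-4 | 10 4-10 | 15 10-12 | 14 12-16 |
Completion: 10=10  11=1  12=3  13=4  14=16  15=12
Turnaround (C−A): 10=10  11=1  12=2  13=2  14=10  15=3
Waiting(10) = turnaround − burst = 10 − 6 = 4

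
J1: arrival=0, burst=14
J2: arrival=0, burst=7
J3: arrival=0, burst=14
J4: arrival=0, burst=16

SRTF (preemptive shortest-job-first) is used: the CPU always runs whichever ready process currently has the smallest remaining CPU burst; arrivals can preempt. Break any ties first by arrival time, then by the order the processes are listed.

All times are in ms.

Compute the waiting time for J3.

Gantt: | J2 0-7 | J1 7-21 | J3 21-35 | J4 35-51 |
Completion: J1=21  J2=7  J3=35  J4=51
Turnaround (C−A): J1=21  J2=7  J3=35  J4=51
Waiting(J3) = turnaround − burst = 35 − 14 = 21

21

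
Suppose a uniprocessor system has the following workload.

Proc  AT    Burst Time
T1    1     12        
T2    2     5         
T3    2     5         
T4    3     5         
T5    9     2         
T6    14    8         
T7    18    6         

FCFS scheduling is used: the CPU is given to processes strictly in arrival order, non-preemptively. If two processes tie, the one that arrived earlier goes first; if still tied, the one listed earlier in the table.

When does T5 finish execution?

Gantt: | idle 0-1 | T1 1-13 | T2 13-18 | T3 18-23 | T4 23-28 | T5 28-30 | T6 30-38 | T7 38-44 |
Completion: T1=13  T2=18  T3=23  T4=28  T5=30  T6=38  T7=44
Turnaround (C−A): T1=12  T2=16  T3=21  T4=25  T5=21  T6=24  T7=26

30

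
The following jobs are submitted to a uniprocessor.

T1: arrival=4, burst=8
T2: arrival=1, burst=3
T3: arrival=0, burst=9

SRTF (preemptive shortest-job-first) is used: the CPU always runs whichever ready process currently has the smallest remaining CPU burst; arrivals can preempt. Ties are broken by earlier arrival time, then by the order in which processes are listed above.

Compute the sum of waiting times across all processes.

11

Schedule: | T3 0-1 | T2 1-4 | T3 4-12 | T1 12-20 |
Completion: T1=20  T2=4  T3=12
Waiting = turnaround − burst: T1=8, T2=0, T3=3
Total waiting = 8 + 0 + 3 = 11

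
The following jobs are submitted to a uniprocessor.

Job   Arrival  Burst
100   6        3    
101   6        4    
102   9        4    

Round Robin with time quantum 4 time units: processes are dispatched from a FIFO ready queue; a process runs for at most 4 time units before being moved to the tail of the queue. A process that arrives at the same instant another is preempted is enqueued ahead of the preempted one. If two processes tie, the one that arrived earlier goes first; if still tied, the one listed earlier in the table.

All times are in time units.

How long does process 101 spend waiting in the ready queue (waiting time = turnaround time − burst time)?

Gantt: | idle 0-6 | 100 6-9 | 101 9-13 | 102 13-17 |
Completion: 100=9  101=13  102=17
Turnaround (C−A): 100=3  101=7  102=8
Waiting(101) = turnaround − burst = 7 − 4 = 3

3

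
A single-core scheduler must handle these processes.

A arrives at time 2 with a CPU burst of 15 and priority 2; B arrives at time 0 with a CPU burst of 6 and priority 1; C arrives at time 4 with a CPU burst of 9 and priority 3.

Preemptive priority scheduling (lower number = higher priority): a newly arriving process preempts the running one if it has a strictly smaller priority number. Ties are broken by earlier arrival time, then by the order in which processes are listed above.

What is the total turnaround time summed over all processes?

51

Timeline: | B 0-6 | A 6-21 | C 21-30 |
Completion: A=21  B=6  C=30
Turnaround (C−A): A=19  B=6  C=26
Turnaround = completion − arrival: A=19, B=6, C=26
Total turnaround = 19 + 6 + 26 = 51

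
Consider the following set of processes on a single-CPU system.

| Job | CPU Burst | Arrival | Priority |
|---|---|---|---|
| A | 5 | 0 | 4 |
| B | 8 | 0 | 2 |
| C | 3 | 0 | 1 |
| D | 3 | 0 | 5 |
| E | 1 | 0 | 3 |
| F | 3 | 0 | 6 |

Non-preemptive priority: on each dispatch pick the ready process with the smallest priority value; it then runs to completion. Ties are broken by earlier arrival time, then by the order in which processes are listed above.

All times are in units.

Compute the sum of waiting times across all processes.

Gantt: | C 0-3 | B 3-11 | E 11-12 | A 12-17 | D 17-20 | F 20-23 |
Completion: A=17  B=11  C=3  D=20  E=12  F=23
Turnaround (C−A): A=17  B=11  C=3  D=20  E=12  F=23
Waiting = turnaround − burst: A=12, B=3, C=0, D=17, E=11, F=20
Total waiting = 12 + 3 + 0 + 17 + 11 + 20 = 63

63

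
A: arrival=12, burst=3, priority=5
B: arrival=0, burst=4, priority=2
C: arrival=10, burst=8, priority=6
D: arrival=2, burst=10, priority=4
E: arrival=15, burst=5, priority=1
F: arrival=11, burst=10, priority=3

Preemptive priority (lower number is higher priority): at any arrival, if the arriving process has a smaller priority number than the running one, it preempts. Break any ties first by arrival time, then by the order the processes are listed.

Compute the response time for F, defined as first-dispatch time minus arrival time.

0

Gantt: | B 0-4 | D 4-11 | F 11-15 | E 15-20 | F 20-26 | D 26-29 | A 29-32 | C 32-40 |
Completion: A=32  B=4  C=40  D=29  E=20  F=26
Response(F) = first start − arrival = 11 − 11 = 0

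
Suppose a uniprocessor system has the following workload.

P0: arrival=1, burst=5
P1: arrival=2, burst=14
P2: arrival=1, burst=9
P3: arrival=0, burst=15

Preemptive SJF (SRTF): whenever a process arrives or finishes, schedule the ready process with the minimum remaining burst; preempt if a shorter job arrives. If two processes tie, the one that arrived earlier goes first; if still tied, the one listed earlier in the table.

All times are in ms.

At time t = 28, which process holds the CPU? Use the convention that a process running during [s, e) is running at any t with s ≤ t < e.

Timeline: | P3 0-1 | P0 1-6 | P2 6-15 | P3 15-29 | P1 29-43 |
Completion: P0=6  P1=43  P2=15  P3=29
Turnaround (C−A): P0=5  P1=41  P2=14  P3=29

P3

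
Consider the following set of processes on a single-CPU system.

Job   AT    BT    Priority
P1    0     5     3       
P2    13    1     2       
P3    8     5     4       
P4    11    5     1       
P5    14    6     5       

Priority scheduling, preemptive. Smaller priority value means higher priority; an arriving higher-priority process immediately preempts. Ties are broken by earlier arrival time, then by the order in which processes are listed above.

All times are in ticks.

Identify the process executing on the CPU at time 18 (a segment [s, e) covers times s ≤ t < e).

P3

Schedule: | P1 0-5 | idle 5-8 | P3 8-11 | P4 11-16 | P2 16-17 | P3 17-19 | P5 19-25 |
Completion: P1=5  P2=17  P3=19  P4=16  P5=25
Turnaround (C−A): P1=5  P2=4  P3=11  P4=5  P5=11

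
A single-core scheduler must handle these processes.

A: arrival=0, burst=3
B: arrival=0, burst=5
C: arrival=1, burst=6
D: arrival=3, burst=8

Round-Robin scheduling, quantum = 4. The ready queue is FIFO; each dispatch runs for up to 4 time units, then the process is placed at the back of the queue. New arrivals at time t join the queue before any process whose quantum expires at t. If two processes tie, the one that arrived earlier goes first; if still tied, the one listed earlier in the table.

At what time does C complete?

Gantt: | A 0-3 | B 3-7 | C 7-11 | D 11-15 | B 15-16 | C 16-18 | D 18-22 |
Completion: A=3  B=16  C=18  D=22

18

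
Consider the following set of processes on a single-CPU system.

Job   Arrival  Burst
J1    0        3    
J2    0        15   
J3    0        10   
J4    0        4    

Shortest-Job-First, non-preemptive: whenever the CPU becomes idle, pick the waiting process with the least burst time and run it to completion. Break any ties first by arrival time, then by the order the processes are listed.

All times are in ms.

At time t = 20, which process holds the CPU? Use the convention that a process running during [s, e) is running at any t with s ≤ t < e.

Schedule: | J1 0-3 | J4 3-7 | J3 7-17 | J2 17-32 |
Completion: J1=3  J2=32  J3=17  J4=7
Turnaround (C−A): J1=3  J2=32  J3=17  J4=7

J2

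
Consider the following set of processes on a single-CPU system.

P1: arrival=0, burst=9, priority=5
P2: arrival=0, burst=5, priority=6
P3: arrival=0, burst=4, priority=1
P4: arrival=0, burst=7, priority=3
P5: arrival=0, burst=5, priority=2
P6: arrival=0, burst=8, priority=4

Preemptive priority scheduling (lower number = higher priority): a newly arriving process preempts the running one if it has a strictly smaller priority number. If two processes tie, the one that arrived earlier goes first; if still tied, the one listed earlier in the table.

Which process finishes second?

Gantt: | P3 0-4 | P5 4-9 | P4 9-16 | P6 16-24 | P1 24-33 | P2 33-38 |
Completion: P1=33  P2=38  P3=4  P4=16  P5=9  P6=24
Finish order: P3 → P5 → P4 → P6 → P1 → P2

P5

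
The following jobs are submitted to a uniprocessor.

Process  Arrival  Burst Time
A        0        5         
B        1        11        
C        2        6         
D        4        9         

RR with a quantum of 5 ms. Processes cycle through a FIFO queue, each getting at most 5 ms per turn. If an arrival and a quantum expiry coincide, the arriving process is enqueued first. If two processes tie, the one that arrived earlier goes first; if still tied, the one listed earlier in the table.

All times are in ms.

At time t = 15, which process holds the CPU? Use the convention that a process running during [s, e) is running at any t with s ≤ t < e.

D

Timeline: | A 0-5 | B 5-10 | C 10-15 | D 15-20 | B 20-25 | C 25-26 | D 26-30 | B 30-31 |
Completion: A=5  B=31  C=26  D=30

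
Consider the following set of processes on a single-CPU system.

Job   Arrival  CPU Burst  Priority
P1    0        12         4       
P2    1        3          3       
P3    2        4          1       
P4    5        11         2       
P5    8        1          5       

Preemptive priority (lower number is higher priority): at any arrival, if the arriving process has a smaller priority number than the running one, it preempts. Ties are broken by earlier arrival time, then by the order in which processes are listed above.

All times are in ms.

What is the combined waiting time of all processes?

56

Gantt: | P1 0-1 | P2 1-2 | P3 2-6 | P4 6-17 | P2 17-19 | P1 19-30 | P5 30-31 |
Completion: P1=30  P2=19  P3=6  P4=17  P5=31
Waiting = turnaround − burst: P1=18, P2=15, P3=0, P4=1, P5=22
Total waiting = 18 + 15 + 0 + 1 + 22 = 56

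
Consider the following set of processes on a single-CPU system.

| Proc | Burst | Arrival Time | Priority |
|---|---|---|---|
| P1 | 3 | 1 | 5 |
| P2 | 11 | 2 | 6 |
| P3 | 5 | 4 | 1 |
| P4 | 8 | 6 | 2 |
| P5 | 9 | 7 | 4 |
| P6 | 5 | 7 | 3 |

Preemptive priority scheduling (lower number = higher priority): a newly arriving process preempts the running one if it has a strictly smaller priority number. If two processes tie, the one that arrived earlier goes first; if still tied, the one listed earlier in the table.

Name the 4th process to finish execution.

Gantt: | idle 0-1 | P1 1-4 | P3 4-9 | P4 9-17 | P6 17-22 | P5 22-31 | P2 31-42 |
Completion: P1=4  P2=42  P3=9  P4=17  P5=31  P6=22
Turnaround (C−A): P1=3  P2=40  P3=5  P4=11  P5=24  P6=15
Finish order: P1 → P3 → P4 → P6 → P5 → P2

P6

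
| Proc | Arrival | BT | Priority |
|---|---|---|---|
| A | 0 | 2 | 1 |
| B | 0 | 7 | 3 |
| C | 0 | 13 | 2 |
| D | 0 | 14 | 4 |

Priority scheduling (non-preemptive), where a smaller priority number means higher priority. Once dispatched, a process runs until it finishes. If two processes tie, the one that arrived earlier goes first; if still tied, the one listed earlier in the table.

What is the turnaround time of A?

2

Gantt: | A 0-2 | C 2-15 | B 15-22 | D 22-36 |
Completion: A=2  B=22  C=15  D=36
Turnaround (C−A): A=2  B=22  C=15  D=36
Turnaround(A) = completion − arrival = 2 − 0 = 2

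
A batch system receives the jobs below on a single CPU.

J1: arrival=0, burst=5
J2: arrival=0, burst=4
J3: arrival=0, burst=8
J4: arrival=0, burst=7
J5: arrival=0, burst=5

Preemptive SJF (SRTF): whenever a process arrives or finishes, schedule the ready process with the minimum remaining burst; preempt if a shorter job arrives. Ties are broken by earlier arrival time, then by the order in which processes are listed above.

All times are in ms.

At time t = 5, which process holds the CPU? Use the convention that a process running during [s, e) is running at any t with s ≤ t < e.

J1

Schedule: | J2 0-4 | J1 4-9 | J5 9-14 | J4 14-21 | J3 21-29 |
Completion: J1=9  J2=4  J3=29  J4=21  J5=14
Turnaround (C−A): J1=9  J2=4  J3=29  J4=21  J5=14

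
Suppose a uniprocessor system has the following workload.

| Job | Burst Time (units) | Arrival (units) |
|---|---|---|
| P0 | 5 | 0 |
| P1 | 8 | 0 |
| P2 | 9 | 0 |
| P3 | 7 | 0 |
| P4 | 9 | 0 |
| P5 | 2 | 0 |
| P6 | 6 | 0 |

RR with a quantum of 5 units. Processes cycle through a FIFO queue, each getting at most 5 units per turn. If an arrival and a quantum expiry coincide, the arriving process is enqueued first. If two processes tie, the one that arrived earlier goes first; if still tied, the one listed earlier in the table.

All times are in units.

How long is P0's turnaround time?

5

Timeline: | P0 0-5 | P1 5-10 | P2 10-15 | P3 15-20 | P4 20-25 | P5 25-27 | P6 27-32 | P1 32-35 | P2 35-39 | P3 39-41 | P4 41-45 | P6 45-46 |
Completion: P0=5  P1=35  P2=39  P3=41  P4=45  P5=27  P6=46
Turnaround(P0) = completion − arrival = 5 − 0 = 5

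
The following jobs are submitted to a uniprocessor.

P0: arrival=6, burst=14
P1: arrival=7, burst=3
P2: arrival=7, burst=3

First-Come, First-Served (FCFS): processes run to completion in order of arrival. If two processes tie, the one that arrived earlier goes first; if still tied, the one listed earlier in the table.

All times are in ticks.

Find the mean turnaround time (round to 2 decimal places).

Gantt: | idle 0-6 | P0 6-20 | P1 20-23 | P2 23-26 |
Completion: P0=20  P1=23  P2=26
Turnaround (C−A): P0=14  P1=16  P2=19
Turnaround times: P0=14, P1=16, P2=19
Average turnaround = (14+16+19) / 3 = 49/3 = 16.33

16.33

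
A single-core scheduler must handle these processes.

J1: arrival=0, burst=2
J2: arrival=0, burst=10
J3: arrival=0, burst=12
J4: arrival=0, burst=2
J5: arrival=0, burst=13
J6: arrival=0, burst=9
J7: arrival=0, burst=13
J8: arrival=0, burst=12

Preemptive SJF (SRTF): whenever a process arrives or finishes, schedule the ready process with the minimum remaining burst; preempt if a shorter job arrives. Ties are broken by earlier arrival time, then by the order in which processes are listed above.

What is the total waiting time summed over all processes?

Schedule: | J1 0-2 | J4 2-4 | J6 4-13 | J2 13-23 | J3 23-35 | J8 35-47 | J5 47-60 | J7 60-73 |
Completion: J1=2  J2=23  J3=35  J4=4  J5=60  J6=13  J7=73  J8=47
Waiting = turnaround − burst: J1=0, J2=13, J3=23, J4=2, J5=47, J6=4, J7=60, J8=35
Total waiting = 0 + 13 + 23 + 2 + 47 + 4 + 60 + 35 = 184

184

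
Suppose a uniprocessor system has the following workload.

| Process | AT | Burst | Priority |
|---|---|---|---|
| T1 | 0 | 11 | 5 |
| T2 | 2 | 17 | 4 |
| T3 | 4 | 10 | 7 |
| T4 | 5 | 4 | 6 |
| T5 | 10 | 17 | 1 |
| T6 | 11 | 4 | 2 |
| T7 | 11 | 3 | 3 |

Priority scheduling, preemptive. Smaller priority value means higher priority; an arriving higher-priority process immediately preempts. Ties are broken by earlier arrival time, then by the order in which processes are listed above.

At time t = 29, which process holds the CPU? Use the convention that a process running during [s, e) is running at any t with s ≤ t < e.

Gantt: | T1 0-2 | T2 2-10 | T5 10-27 | T6 27-31 | T7 31-34 | T2 34-43 | T1 43-52 | T4 52-56 | T3 56-66 |
Completion: T1=52  T2=43  T3=66  T4=56  T5=27  T6=31  T7=34

T6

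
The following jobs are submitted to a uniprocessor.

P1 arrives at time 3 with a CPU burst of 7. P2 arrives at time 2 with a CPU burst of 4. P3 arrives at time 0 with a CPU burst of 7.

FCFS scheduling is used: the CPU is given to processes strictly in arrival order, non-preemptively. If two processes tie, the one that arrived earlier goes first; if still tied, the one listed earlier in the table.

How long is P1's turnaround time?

15

Gantt: | P3 0-7 | P2 7-11 | P1 11-18 |
Completion: P1=18  P2=11  P3=7
Turnaround(P1) = completion − arrival = 18 − 3 = 15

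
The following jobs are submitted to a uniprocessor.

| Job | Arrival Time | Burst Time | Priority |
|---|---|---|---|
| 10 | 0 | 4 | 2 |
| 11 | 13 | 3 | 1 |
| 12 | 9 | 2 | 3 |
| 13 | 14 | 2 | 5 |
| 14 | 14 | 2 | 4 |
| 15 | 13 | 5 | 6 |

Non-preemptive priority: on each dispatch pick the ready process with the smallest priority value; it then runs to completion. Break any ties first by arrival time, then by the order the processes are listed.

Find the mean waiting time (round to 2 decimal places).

2.17

Timeline: | 10 0-4 | idle 4-9 | 12 9-11 | idle 11-13 | 11 13-16 | 14 16-18 | 13 18-20 | 15 20-25 |
Completion: 10=4  11=16  12=11  13=20  14=18  15=25
Turnaround (C−A): 10=4  11=3  12=2  13=6  14=4  15=12
Waiting times: 10=0, 11=0, 12=0, 13=4, 14=2, 15=7
Average waiting = (0+0+0+4+2+7) / 6 = 13/6 = 2.17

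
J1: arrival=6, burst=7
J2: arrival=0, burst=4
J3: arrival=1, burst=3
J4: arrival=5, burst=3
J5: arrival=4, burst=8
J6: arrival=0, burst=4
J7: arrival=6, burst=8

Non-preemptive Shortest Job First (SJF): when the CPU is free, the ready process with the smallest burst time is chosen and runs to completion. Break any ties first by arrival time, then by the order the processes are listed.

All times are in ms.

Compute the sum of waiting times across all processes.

Timeline: | J2 0-4 | J3 4-7 | J4 7-10 | J6 10-14 | J1 14-21 | J5 21-29 | J7 29-37 |
Completion: J1=21  J2=4  J3=7  J4=10  J5=29  J6=14  J7=37
Waiting = turnaround − burst: J1=8, J2=0, J3=3, J4=2, J5=17, J6=10, J7=23
Total waiting = 8 + 0 + 3 + 2 + 17 + 10 + 23 = 63

63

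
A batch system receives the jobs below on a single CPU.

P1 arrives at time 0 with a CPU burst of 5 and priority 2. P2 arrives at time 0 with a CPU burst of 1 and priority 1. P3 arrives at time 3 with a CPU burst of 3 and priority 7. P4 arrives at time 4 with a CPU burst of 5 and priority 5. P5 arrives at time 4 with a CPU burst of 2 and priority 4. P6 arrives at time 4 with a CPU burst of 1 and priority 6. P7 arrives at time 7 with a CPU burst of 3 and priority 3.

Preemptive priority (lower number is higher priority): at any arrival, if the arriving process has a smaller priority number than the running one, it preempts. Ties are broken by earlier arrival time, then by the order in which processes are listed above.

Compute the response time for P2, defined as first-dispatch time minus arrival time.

Schedule: | P2 0-1 | P1 1-6 | P5 6-7 | P7 7-10 | P5 10-11 | P4 11-16 | P6 16-17 | P3 17-20 |
Completion: P1=6  P2=1  P3=20  P4=16  P5=11  P6=17  P7=10
Turnaround (C−A): P1=6  P2=1  P3=17  P4=12  P5=7  P6=13  P7=3
Response(P2) = first start − arrival = 0 − 0 = 0

0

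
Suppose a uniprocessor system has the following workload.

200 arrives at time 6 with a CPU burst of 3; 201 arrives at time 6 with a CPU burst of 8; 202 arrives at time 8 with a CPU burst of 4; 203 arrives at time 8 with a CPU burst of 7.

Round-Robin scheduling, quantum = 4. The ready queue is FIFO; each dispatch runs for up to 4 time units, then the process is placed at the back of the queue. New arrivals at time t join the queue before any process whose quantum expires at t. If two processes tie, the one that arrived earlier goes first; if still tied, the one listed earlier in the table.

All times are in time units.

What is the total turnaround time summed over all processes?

51

Timeline: | idle 0-6 | 200 6-9 | 201 9-13 | 202 13-17 | 203 17-21 | 201 21-25 | 203 25-28 |
Completion: 200=9  201=25  202=17  203=28
Turnaround (C−A): 200=3  201=19  202=9  203=20
Turnaround = completion − arrival: 200=3, 201=19, 202=9, 203=20
Total turnaround = 3 + 19 + 9 + 20 = 51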